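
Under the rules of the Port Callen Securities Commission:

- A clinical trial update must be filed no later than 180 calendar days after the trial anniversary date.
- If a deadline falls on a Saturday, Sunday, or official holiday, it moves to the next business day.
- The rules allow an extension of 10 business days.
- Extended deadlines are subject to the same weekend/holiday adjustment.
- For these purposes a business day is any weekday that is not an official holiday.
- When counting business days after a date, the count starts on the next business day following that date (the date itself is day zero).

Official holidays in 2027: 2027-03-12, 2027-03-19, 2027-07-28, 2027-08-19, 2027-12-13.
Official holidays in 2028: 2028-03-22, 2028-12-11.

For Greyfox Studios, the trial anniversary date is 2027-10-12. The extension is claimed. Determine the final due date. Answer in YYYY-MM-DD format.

2028-04-24

180 calendar days after 2027-10-12 is 2028-04-09.
2028-04-09 is a Sunday; the next business day is 2028-04-10 (Monday).
Counting 10 further business days from 2028-04-10 reaches 2028-04-24.
2028-04-24 (Monday) is already a business day.
The final due date is 2028-04-24.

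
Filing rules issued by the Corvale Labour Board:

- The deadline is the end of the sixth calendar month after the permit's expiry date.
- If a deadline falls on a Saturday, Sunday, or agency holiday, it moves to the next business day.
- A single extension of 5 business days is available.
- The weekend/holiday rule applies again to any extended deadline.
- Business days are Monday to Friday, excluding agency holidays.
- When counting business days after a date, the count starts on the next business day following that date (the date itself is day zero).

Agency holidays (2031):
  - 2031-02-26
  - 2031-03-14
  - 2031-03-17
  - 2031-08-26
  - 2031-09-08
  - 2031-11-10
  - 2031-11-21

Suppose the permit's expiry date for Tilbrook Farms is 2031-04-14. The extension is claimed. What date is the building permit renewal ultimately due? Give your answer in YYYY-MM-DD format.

6 months after 2031-04-14 is October 2031; that month ends on 2031-10-31.
Since 2031-10-31 is a Friday and not a holiday, the date is unchanged.
Applying the 5-business-day extension: 5 business days after 2031-10-31 is 2031-11-07.
2031-11-07 is a Friday and not a listed holiday, so it stands.
Deadline: 2031-11-07.

2031-11-07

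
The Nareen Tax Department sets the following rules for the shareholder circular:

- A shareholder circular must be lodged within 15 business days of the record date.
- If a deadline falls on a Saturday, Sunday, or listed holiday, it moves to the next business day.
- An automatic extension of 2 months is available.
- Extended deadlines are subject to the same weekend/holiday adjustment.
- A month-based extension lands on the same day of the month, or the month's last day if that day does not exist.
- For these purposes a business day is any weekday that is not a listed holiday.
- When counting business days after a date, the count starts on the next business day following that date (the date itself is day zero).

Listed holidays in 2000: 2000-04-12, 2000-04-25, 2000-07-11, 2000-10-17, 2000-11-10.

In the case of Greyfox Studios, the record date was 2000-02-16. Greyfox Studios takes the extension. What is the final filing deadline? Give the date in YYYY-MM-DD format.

2000-05-08

Counting 15 business days after 2000-02-16 (skipping weekends and listed holidays) reaches 2000-03-08.
2000-03-08 (Wednesday) is already a business day.
Add 2 months to 2000-03-08: 2000-05-08.
2000-05-08 (Monday) is already a business day.
So the filing is due 2000-05-08.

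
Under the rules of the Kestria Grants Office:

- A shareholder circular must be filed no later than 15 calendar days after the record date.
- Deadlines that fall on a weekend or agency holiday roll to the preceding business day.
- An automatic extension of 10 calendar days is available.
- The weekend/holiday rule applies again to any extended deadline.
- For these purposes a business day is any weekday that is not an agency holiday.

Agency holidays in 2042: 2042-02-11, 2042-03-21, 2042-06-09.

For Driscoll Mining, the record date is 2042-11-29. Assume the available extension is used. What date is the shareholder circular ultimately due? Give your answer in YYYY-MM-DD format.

2042-12-22

From 2042-11-29, 15 calendar days later is 2042-12-14.
2042-12-14 is a Sunday, so it moves to the preceding business day, 2042-12-12 (Friday).
Applying the 10-calendar-day extension: 2042-12-12 + 10 days = 2042-12-22.
2042-12-22 is a Monday and not a listed holiday, so it stands.
Deadline: 2042-12-22.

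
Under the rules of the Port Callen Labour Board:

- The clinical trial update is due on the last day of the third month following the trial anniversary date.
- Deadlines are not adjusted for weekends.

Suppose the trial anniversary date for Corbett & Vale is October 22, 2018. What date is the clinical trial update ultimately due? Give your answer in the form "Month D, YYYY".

January 31, 2019

3 months after October 22, 2018 is January 2019; that month ends on January 31, 2019.
January 31, 2019 falls on a Thursday. The rules make no weekend/holiday allowance, so it remains January 31, 2019.
Deadline: January 31, 2019.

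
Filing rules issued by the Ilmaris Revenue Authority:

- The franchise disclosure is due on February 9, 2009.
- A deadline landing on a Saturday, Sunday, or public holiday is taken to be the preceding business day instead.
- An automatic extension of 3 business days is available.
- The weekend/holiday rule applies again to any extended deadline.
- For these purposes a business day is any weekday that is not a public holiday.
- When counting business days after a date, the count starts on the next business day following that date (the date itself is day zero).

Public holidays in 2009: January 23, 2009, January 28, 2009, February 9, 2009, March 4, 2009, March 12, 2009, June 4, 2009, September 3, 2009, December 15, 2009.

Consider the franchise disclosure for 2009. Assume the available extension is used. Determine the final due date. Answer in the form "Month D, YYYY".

February 12, 2009

Start from the fixed due date, February 9, 2009.
February 9, 2009 falls on a listed holiday. Rolling to the preceding business day gives February 6, 2009, a Friday.
Counting 3 further business days from February 6, 2009 reaches February 12, 2009.
February 12, 2009 falls on a Thursday, which is a business day, so no adjustment is needed.
The final due date is February 12, 2009.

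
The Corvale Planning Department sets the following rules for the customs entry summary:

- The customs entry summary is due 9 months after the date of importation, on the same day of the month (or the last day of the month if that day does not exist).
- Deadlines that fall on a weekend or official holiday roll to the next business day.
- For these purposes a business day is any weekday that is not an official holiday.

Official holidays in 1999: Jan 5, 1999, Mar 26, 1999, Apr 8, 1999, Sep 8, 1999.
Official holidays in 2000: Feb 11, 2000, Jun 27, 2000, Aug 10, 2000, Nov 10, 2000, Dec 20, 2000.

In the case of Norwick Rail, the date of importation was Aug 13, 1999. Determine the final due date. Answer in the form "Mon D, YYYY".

9 months from Aug 13, 1999 is May 13, 2000.
May 13, 2000 is a Saturday, so it moves to the next business day, May 15, 2000 (Monday).
The final due date is May 15, 2000.

May 15, 2000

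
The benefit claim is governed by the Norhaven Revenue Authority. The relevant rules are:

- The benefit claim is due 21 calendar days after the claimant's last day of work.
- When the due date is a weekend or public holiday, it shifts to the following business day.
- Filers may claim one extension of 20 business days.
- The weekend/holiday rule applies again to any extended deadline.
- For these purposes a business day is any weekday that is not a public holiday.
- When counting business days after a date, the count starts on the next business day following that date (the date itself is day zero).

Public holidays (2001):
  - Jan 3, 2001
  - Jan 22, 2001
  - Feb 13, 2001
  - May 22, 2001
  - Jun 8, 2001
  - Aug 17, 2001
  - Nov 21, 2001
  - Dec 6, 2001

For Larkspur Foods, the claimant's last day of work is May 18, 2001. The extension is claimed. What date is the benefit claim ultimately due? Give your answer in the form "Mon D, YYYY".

From May 18, 2001, 21 calendar days later is Jun 8, 2001.
Jun 8, 2001 falls on a listed holiday. Rolling to the next business day gives Jun 11, 2001, a Monday.
Counting 20 further business days from Jun 11, 2001 reaches Jul 9, 2001.
Since Jul 9, 2001 is a Monday and not a holiday, the date is unchanged.
Final deadline: Jul 9, 2001.

Jul 9, 2001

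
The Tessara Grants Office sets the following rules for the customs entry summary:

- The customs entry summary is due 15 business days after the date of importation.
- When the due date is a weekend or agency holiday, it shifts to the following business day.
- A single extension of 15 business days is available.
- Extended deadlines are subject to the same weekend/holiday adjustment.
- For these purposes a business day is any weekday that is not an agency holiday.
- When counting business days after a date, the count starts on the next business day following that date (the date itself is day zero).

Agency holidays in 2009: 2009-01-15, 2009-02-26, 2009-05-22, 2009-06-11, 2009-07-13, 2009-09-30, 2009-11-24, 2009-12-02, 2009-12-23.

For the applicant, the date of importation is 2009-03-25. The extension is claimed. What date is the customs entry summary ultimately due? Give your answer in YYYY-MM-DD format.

2009-05-06

Starting the day after 2009-03-25 and counting 15 business days lands on 2009-04-15.
Since 2009-04-15 is a Wednesday and not a holiday, the date is unchanged.
Counting 15 further business days from 2009-04-15 reaches 2009-05-06.
Since 2009-05-06 is a Wednesday and not a holiday, the date is unchanged.
Final deadline: 2009-05-06.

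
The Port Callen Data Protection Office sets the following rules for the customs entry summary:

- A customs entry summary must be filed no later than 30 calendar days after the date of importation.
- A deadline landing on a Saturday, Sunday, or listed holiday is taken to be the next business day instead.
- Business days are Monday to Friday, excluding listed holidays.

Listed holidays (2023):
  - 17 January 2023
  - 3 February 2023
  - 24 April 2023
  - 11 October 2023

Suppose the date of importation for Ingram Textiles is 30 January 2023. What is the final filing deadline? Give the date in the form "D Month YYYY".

1 March 2023

From 30 January 2023, 30 calendar days later is 1 March 2023.
1 March 2023 is a Wednesday and not a listed holiday, so it stands.
The final due date is 1 March 2023.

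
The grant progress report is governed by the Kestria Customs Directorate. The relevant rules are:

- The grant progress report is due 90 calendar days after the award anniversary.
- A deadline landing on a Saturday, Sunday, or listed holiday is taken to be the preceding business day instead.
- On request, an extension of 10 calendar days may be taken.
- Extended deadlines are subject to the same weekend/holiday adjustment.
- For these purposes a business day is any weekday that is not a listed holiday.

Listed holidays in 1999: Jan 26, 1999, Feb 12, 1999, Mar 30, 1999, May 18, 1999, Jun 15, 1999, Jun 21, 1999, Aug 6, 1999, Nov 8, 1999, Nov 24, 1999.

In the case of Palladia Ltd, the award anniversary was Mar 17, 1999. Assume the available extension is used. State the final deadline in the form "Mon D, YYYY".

Jun 24, 1999

Trigger date Mar 17, 1999 + 90 calendar days = Jun 15, 1999.
Jun 15, 1999 is a listed holiday, so it moves to the preceding business day, Jun 14, 1999 (Monday).
Add the 10 calendar-day extension to Jun 14, 1999: Jun 24, 1999.
Jun 24, 1999 is a Thursday and not a listed holiday, so it stands.
The final due date is Jun 24, 1999.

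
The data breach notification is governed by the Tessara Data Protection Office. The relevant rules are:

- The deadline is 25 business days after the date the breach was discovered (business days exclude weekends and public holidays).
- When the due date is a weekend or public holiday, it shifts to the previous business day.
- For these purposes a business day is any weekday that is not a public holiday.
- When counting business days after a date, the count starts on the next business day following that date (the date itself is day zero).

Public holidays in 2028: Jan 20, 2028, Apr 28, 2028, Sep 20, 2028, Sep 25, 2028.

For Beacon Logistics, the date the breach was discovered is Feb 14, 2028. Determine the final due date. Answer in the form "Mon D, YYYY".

Starting the day after Feb 14, 2028 and counting 25 business days lands on Mar 20, 2028.
Mar 20, 2028 falls on a Monday, which is a business day, so no adjustment is needed.
So the filing is due Mar 20, 2028.

Mar 20, 2028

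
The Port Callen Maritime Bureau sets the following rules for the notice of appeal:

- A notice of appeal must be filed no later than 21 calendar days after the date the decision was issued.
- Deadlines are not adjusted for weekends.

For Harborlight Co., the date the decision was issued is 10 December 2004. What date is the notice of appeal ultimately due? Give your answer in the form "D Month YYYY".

31 December 2004

Adding 21 calendar days to 10 December 2004 gives 31 December 2004.
31 December 2004 is a Friday; no weekend or holiday adjustment applies.
The final due date is 31 December 2004.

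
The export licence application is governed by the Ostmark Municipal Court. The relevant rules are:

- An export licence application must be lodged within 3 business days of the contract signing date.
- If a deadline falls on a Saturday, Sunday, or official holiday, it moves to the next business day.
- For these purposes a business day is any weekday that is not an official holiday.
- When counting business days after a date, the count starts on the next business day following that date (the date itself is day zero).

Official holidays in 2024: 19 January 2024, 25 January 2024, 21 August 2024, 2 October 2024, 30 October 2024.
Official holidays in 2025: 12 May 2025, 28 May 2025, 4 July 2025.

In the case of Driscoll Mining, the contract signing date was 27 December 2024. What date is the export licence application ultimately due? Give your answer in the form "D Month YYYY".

1 January 2025

Starting the day after 27 December 2024 and counting 3 business days lands on 1 January 2025.
Since 1 January 2025 is a Wednesday and not a holiday, the date is unchanged.
The final due date is 1 January 2025.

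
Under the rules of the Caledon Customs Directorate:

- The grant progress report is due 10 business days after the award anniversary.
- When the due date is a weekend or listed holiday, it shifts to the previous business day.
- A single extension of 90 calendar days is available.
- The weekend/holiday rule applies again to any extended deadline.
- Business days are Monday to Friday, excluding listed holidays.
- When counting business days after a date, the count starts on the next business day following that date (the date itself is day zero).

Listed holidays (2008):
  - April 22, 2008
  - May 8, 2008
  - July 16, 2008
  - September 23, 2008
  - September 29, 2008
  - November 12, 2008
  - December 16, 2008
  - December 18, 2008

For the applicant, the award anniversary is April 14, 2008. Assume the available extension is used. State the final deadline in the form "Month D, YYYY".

July 28, 2008

10 business days after April 14, 2008, excluding weekends and holidays, is April 29, 2008.
April 29, 2008 is a Tuesday and not a listed holiday, so it stands.
The 90-calendar-day extension moves the deadline from April 29, 2008 to July 28, 2008.
July 28, 2008 is a Monday and not a listed holiday, so it stands.
The final due date is July 28, 2008.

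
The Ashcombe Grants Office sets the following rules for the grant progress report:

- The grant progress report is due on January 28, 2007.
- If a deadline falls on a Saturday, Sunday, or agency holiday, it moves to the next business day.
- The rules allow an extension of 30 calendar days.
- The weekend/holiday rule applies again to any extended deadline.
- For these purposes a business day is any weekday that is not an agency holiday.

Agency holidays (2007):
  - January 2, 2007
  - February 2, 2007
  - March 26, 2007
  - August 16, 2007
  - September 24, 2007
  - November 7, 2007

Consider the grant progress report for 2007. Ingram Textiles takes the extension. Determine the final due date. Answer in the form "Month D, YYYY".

Start from the fixed due date, January 28, 2007.
January 28, 2007 is a Sunday, so it moves to the next business day, January 29, 2007 (Monday).
The 30-calendar-day extension moves the deadline from January 29, 2007 to February 28, 2007.
February 28, 2007 falls on a Wednesday, which is a business day, so no adjustment is needed.
Deadline: February 28, 2007.

February 28, 2007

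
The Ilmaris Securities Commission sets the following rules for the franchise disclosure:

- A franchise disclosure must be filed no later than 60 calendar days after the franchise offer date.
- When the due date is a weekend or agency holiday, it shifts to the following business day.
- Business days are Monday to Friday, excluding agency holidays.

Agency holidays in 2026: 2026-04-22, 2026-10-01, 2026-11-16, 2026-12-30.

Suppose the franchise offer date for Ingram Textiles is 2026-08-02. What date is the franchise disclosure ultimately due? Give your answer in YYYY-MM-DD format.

Trigger date 2026-08-02 + 60 calendar days = 2026-10-01.
2026-10-01 is a listed holiday, so it moves to the next business day, 2026-10-02 (Friday).
So the filing is due 2026-10-02.

2026-10-02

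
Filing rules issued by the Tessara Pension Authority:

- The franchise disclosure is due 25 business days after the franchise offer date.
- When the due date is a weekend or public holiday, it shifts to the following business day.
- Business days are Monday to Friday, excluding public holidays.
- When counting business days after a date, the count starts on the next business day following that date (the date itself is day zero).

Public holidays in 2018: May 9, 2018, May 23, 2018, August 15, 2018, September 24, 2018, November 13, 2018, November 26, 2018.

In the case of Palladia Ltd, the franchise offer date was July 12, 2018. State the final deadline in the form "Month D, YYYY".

25 business days after July 12, 2018, excluding weekends and holidays, is August 17, 2018.
August 17, 2018 (Friday) is already a business day.
So the filing is due August 17, 2018.

August 17, 2018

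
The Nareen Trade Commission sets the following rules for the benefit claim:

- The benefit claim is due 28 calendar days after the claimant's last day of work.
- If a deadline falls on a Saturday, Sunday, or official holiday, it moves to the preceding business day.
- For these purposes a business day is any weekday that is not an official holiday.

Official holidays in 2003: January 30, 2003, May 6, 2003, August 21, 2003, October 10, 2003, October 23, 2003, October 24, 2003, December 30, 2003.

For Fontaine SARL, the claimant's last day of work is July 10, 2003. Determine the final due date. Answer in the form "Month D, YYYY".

August 7, 2003

Adding 28 calendar days to July 10, 2003 gives August 7, 2003.
August 7, 2003 (Thursday) is already a business day.
Deadline: August 7, 2003.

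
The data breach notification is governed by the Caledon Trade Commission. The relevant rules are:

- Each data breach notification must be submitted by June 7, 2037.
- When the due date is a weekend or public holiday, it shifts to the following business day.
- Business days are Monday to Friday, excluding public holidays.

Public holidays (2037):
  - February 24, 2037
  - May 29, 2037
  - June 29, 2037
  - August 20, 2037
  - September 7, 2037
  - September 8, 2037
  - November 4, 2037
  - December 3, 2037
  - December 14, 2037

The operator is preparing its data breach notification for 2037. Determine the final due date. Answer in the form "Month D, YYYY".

June 8, 2037

Start from the fixed due date, June 7, 2037.
Because June 7, 2037 is a Sunday, the deadline becomes June 8, 2037 (Monday).
Final deadline: June 8, 2037.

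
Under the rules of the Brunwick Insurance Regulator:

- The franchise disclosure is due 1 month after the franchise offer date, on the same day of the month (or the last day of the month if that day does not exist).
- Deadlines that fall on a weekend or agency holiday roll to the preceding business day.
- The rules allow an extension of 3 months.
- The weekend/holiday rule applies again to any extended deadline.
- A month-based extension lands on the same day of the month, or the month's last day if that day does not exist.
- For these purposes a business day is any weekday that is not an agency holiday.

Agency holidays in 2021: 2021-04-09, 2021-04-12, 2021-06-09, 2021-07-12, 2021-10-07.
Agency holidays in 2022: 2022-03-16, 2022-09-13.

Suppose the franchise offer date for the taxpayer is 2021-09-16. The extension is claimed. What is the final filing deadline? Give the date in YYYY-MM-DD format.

2022-01-14

1 month from 2021-09-16 is 2021-10-16.
2021-10-16 is a Saturday; the preceding business day is 2021-10-15 (Friday).
Applying the 3 months extension: 3 months after 2021-10-15 is 2022-01-15.
2022-01-15 is a Saturday; the preceding business day is 2022-01-14 (Friday).
So the filing is due 2022-01-14.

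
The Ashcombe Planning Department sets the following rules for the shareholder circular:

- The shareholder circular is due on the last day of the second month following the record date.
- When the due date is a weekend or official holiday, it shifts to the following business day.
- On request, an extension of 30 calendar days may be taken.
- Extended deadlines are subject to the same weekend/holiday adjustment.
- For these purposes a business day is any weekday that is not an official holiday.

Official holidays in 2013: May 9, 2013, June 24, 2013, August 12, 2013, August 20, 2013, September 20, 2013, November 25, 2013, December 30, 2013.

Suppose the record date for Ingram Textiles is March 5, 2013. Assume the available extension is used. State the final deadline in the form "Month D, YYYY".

2 months after March 5, 2013 is May 2013; that month ends on May 31, 2013.
Since May 31, 2013 is a Friday and not a holiday, the date is unchanged.
Applying the 30-calendar-day extension: May 31, 2013 + 30 days = June 30, 2013.
June 30, 2013 is a Sunday, so it moves to the next business day, July 1, 2013 (Monday).
Deadline: July 1, 2013.

July 1, 2013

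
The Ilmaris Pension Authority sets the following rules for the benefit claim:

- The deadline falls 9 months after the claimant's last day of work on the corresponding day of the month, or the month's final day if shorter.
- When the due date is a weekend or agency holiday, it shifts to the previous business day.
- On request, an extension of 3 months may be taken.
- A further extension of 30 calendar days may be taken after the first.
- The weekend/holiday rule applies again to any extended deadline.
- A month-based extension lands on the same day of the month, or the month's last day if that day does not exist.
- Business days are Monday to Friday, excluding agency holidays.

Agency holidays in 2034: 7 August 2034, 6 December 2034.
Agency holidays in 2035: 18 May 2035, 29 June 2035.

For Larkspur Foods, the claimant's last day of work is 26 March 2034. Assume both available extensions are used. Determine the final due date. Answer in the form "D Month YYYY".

9 months from 26 March 2034 is 26 December 2034.
26 December 2034 (Tuesday) is already a business day.
Add 3 months to 26 December 2034: 26 March 2035.
Since 26 March 2035 is a Monday and not a holiday, the date is unchanged.
The 30-calendar-day extension moves the deadline from 26 March 2035 to 25 April 2035.
25 April 2035 is a Wednesday and not a listed holiday, so it stands.
The final due date is 25 April 2035.

25 April 2035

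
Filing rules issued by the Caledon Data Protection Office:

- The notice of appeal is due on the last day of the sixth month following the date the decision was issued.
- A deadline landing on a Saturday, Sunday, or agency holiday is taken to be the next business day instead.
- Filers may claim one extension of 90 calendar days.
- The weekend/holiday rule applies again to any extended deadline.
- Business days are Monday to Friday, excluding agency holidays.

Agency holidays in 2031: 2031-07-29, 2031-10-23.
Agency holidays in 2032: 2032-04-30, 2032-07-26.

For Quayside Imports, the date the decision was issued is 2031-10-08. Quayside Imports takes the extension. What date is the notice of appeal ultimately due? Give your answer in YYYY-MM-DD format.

2032-08-02

6 months after 2031-10-08 falls in April 2032; the last day of that month is 2032-04-30.
Because 2032-04-30 is a listed holiday, the deadline becomes 2032-05-03 (Monday).
Add the 90 calendar-day extension to 2032-05-03: 2032-08-01.
Because 2032-08-01 is a Sunday, the deadline becomes 2032-08-02 (Monday).
The final due date is 2032-08-02.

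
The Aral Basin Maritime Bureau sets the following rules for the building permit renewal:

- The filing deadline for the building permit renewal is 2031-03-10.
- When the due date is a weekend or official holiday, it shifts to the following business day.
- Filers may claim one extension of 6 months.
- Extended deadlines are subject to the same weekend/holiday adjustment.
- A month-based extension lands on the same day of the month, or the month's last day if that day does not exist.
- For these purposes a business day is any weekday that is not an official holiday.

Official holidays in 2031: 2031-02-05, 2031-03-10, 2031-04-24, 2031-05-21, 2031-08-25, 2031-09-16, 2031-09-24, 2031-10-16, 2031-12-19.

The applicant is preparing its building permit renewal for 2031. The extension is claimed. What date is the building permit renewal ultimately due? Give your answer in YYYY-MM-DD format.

The stated deadline is 2031-03-10.
2031-03-10 is a listed holiday; the next business day is 2031-03-11 (Tuesday).
Add 6 months to 2031-03-11: 2031-09-11.
Since 2031-09-11 is a Thursday and not a holiday, the date is unchanged.
So the filing is due 2031-09-11.

2031-09-11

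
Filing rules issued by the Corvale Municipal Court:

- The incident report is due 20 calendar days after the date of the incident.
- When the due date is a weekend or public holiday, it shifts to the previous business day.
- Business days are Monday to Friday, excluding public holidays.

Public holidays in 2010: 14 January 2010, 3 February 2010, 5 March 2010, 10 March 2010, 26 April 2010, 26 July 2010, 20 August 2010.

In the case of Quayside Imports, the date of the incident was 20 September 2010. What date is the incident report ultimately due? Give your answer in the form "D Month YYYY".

8 October 2010

From 20 September 2010, 20 calendar days later is 10 October 2010.
Because 10 October 2010 is a Sunday, the deadline becomes 8 October 2010 (Friday).
Final deadline: 8 October 2010.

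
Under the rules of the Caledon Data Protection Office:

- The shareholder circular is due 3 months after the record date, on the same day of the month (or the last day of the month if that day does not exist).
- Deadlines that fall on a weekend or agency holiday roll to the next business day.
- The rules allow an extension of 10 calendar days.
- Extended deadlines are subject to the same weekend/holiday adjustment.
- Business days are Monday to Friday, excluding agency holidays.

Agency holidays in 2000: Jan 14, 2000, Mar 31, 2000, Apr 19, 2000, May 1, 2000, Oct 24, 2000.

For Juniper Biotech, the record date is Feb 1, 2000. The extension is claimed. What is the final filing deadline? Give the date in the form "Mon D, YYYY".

May 12, 2000

3 months from Feb 1, 2000 is May 1, 2000.
May 1, 2000 falls on a listed holiday. Rolling to the next business day gives May 2, 2000, a Tuesday.
Applying the 10-calendar-day extension: May 2, 2000 + 10 days = May 12, 2000.
Since May 12, 2000 is a Friday and not a holiday, the date is unchanged.
Deadline: May 12, 2000.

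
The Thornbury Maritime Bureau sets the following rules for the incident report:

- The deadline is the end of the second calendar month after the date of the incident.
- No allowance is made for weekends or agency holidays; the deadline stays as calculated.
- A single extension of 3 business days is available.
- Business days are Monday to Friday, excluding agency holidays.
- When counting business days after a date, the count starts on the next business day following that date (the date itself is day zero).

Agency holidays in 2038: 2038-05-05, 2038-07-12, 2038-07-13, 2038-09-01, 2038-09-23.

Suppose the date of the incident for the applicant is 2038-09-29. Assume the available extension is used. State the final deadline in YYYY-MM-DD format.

2 months after 2038-09-29 is November 2038; that month ends on 2038-11-30.
No adjustment is made for weekends or holidays, so 2038-11-30 stands.
The 3-business-day extension runs from 2038-11-30 to 2038-12-03.
No adjustment is made for weekends or holidays, so 2038-12-03 stands.
Deadline: 2038-12-03.

2038-12-03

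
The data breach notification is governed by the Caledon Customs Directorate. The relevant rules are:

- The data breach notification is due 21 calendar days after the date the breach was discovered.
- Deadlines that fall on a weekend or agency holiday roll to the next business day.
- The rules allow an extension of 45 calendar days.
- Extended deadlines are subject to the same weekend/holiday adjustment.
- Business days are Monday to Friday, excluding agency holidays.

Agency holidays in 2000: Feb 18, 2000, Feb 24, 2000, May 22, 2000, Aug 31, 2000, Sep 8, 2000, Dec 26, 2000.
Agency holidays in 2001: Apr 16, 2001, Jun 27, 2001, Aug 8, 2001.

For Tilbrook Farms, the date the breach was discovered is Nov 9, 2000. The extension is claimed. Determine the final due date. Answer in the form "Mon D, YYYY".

From Nov 9, 2000, 21 calendar days later is Nov 30, 2000.
Nov 30, 2000 falls on a Thursday, which is a business day, so no adjustment is needed.
The 45-calendar-day extension moves the deadline from Nov 30, 2000 to Jan 14, 2001.
Jan 14, 2001 falls on a Sunday. Rolling to the next business day gives Jan 15, 2001, a Monday.
So the filing is due Jan 15, 2001.

Jan 15, 2001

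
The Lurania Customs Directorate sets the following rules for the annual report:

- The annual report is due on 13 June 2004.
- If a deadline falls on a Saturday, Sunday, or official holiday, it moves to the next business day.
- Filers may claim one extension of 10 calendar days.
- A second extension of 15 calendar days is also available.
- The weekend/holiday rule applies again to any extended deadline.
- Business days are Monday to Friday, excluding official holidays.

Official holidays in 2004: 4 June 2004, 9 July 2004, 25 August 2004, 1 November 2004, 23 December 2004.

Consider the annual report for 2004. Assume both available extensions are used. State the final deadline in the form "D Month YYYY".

Start from the fixed due date, 13 June 2004.
Because 13 June 2004 is a Sunday, the deadline becomes 14 June 2004 (Monday).
Add the 10 calendar-day extension to 14 June 2004: 24 June 2004.
24 June 2004 falls on a Thursday, which is a business day, so no adjustment is needed.
Add the 15 calendar-day extension to 24 June 2004: 9 July 2004.
9 July 2004 is a listed holiday, so it moves to the next business day, 12 July 2004 (Monday).
Final deadline: 12 July 2004.

12 July 2004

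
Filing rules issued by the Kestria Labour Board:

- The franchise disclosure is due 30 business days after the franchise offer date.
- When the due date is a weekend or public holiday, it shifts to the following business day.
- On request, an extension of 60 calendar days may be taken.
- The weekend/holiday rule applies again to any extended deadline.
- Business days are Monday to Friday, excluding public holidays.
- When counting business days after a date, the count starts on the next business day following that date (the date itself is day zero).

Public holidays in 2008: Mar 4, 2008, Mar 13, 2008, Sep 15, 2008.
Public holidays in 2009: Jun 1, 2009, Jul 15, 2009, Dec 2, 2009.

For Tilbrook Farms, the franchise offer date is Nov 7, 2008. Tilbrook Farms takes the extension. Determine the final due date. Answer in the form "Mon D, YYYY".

Starting the day after Nov 7, 2008 and counting 30 business days lands on Dec 19, 2008.
Dec 19, 2008 is a Friday and not a listed holiday, so it stands.
Add the 60 calendar-day extension to Dec 19, 2008: Feb 17, 2009.
Feb 17, 2009 is a Tuesday and not a listed holiday, so it stands.
The final due date is Feb 17, 2009.

Feb 17, 2009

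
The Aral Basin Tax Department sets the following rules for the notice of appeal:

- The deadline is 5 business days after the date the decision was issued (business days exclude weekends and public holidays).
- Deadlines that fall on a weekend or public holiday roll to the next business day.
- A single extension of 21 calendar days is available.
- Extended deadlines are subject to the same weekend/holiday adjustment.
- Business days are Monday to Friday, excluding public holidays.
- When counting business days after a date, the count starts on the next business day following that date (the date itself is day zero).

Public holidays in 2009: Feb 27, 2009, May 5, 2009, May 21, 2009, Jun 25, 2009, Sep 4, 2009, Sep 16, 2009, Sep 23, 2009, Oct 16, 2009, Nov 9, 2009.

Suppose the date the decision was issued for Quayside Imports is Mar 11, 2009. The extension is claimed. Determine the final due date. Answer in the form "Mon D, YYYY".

Apr 8, 2009

5 business days after Mar 11, 2009, excluding weekends and holidays, is Mar 18, 2009.
Mar 18, 2009 is a Wednesday and not a listed holiday, so it stands.
With the 21-day extension, Mar 18, 2009 becomes Apr 8, 2009.
Apr 8, 2009 falls on a Wednesday, which is a business day, so no adjustment is needed.
Final deadline: Apr 8, 2009.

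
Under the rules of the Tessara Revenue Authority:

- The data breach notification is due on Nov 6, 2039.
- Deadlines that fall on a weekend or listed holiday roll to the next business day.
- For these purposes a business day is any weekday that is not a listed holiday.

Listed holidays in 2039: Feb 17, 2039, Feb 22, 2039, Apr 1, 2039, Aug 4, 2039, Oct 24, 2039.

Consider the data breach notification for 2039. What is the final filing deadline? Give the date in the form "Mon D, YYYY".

The statutory due date is Nov 6, 2039.
Because Nov 6, 2039 is a Sunday, the deadline becomes Nov 7, 2039 (Monday).
The final due date is Nov 7, 2039.

Nov 7, 2039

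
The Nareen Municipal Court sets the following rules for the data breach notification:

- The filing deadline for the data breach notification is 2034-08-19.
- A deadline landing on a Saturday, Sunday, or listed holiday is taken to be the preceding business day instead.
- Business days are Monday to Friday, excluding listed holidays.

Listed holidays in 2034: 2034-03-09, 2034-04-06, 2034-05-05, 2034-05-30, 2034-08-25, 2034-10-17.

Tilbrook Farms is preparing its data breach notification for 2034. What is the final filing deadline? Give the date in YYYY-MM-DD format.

The statutory due date is 2034-08-19.
2034-08-19 is a Saturday, so it moves to the preceding business day, 2034-08-18 (Friday).
The final due date is 2034-08-18.

2034-08-18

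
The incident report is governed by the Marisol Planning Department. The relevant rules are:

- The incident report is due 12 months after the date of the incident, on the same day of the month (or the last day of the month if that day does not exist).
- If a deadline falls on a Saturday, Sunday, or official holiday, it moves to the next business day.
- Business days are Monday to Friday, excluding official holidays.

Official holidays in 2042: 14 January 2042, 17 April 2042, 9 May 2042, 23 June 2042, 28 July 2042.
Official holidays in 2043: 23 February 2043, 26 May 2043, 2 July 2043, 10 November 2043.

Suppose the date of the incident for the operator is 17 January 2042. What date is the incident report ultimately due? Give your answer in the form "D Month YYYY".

Moving 12 months forward from 17 January 2042 on the corresponding day gives 17 January 2043.
17 January 2043 is a Saturday, so it moves to the next business day, 19 January 2043 (Monday).
So the filing is due 19 January 2043.

19 January 2043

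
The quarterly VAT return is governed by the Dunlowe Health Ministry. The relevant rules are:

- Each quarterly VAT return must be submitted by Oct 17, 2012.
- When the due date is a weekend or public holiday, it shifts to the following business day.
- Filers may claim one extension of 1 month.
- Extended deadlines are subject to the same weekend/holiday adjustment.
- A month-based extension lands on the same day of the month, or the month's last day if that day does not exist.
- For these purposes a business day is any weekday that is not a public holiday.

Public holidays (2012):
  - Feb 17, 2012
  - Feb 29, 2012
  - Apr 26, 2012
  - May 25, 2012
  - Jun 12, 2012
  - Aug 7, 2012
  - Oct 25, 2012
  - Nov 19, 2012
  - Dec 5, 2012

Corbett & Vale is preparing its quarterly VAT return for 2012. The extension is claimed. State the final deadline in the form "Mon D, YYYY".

Nov 20, 2012

The stated deadline is Oct 17, 2012.
Oct 17, 2012 is a Wednesday and not a listed holiday, so it stands.
Applying the 1 month extension: 1 month after Oct 17, 2012 is Nov 17, 2012.
Because Nov 17, 2012 is a Saturday, the deadline becomes Nov 20, 2012 (Tuesday).
So the filing is due Nov 20, 2012.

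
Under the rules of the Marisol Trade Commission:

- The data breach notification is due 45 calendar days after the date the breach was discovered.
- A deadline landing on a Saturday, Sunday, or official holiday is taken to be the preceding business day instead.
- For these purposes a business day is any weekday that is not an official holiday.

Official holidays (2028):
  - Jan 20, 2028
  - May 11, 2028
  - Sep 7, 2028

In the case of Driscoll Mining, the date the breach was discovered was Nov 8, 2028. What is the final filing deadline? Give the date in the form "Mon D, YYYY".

Dec 22, 2028

Trigger date Nov 8, 2028 + 45 calendar days = Dec 23, 2028.
Because Dec 23, 2028 is a Saturday, the deadline becomes Dec 22, 2028 (Friday).
Deadline: Dec 22, 2028.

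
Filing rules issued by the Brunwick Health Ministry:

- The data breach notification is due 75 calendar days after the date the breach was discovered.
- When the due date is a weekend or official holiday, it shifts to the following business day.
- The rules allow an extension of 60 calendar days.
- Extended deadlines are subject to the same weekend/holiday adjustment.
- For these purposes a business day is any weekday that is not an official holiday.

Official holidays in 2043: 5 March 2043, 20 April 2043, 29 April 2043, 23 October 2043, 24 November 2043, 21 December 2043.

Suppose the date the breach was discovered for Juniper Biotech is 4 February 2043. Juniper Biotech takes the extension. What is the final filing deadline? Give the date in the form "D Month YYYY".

From 4 February 2043, 75 calendar days later is 20 April 2043.
20 April 2043 is a listed holiday, so it moves to the next business day, 21 April 2043 (Tuesday).
Applying the 60-calendar-day extension: 21 April 2043 + 60 days = 20 June 2043.
20 June 2043 is a Saturday, so it moves to the next business day, 22 June 2043 (Monday).
So the filing is due 22 June 2043.

22 June 2043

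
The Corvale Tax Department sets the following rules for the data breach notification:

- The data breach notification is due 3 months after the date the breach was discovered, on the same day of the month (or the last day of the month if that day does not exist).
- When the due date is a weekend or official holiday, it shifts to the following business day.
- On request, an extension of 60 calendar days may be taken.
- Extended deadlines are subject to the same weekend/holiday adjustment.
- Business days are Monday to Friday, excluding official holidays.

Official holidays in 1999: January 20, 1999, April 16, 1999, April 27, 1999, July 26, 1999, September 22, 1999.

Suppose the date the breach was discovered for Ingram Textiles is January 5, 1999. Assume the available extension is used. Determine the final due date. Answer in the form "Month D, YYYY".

3 months after January 5, 1999, on the same day of the month, is April 5, 1999.
Since April 5, 1999 is a Monday and not a holiday, the date is unchanged.
With the 60-day extension, April 5, 1999 becomes June 4, 1999.
Since June 4, 1999 is a Friday and not a holiday, the date is unchanged.
So the filing is due June 4, 1999.

June 4, 1999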